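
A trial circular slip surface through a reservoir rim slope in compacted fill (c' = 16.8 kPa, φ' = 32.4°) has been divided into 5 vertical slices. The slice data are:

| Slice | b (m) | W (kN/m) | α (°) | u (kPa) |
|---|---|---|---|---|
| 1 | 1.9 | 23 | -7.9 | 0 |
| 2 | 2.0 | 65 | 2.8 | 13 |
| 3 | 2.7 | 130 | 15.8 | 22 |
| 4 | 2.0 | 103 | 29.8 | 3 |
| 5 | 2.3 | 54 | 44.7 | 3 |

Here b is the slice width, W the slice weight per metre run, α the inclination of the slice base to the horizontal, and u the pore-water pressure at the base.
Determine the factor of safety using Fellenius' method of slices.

Ordinary method of slices: FS = Σ[c'·Δl_i + (W_i cosα_i − u_i·Δl_i)·tanφ'] / Σ W_i sinα_i, with Δl_i = b_i / cosα_i.
Slice 1: Δl = 1.9/cos(-7.9°) = 1.918 m; N'_1 = 23·cos(-7.9°) − 0·1.918 = 22.8; c'Δl = 32.23; W sinα = -3.2
Slice 2: Δl = 2.0/cos2.8° = 2.002 m; N'_2 = 65·cos2.8° − 13·2.002 = 38.9; c'Δl = 33.64; W sinα = 3.2
Slice 3: Δl = 2.7/cos15.8° = 2.806 m; N'_3 = 130·cos15.8° − 22·2.806 = 63.4; c'Δl = 47.14; W sinα = 35.4
Slice 4: Δl = 2.0/cos29.8° = 2.305 m; N'_4 = 103·cos29.8° − 3·2.305 = 82.5; c'Δl = 38.72; W sinα = 51.2
Slice 5: Δl = 2.3/cos44.7° = 3.236 m; N'_5 = 54·cos44.7° − 3·3.236 = 28.7; c'Δl = 54.36; W sinα = 38.0
Σc'Δl = 206.1 kN/m; ΣN' = 236.2 kN/m; ΣW sinα = 124.6 kN/m
Resisting = 206.1 + 236.2·tan32.4° = 206.1 + 149.9 = 356.0 kN/m
FS = 356.0 / 124.6 = 2.857

FS = 2.86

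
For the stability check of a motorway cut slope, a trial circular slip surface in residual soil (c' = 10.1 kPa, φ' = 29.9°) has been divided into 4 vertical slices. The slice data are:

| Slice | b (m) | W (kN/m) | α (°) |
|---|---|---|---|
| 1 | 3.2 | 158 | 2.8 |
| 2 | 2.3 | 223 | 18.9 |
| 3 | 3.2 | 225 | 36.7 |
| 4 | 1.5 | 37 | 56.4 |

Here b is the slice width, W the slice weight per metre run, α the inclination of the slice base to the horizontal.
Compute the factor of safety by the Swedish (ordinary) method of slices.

Ordinary method of slices: FS = Σ[c'·Δl_i + (W_i cosα_i)·tanφ'] / Σ W_i sinα_i, with Δl_i = b_i / cosα_i.
Slice 1: Δl = 3.2/cos2.8° = 3.204 m; N'_1 = 158·cos2.8° = 157.8; c'Δl = 32.36; W sinα = 7.7
Slice 2: Δl = 2.3/cos18.9° = 2.431 m; N'_2 = 223·cos18.9° = 211.0; c'Δl = 24.55; W sinα = 72.2
Slice 3: Δl = 3.2/cos36.7° = 3.991 m; N'_3 = 225·cos36.7° = 180.4; c'Δl = 40.31; W sinα = 134.5
Slice 4: Δl = 1.5/cos56.4° = 2.711 m; N'_4 = 37·cos56.4° = 20.5; c'Δl = 27.38; W sinα = 30.8
Σc'Δl = 124.6 kN/m; ΣN' = 569.7 kN/m; ΣW sinα = 245.2 kN/m
Resisting = 124.6 + 569.7·tan29.9° = 124.6 + 327.6 = 452.2 kN/m
FS = 452.2 / 245.2 = 1.844

FS = 1.84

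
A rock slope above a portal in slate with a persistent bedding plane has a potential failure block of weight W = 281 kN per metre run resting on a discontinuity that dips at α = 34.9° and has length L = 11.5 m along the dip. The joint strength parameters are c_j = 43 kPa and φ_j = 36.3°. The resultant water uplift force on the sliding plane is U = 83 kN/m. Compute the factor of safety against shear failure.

FS = 3.75

Resolving the block weight along and normal to the plane and applying the Mohr–Coulomb strength on the joint:
N' = W cosα − U = 281·cos34.9° − 83 = 147.5 kN/m
Driving force T = W sinα = 281·sin34.9° = 160.8 kN/m
Resisting force R = c_j·L + N'·tanφ_j = 43·11.5 + 147.5·tan36.3° = 494.5 + 108.3 = 602.8 kN/m
FS = R / T = 602.8 / 160.8 = 3.750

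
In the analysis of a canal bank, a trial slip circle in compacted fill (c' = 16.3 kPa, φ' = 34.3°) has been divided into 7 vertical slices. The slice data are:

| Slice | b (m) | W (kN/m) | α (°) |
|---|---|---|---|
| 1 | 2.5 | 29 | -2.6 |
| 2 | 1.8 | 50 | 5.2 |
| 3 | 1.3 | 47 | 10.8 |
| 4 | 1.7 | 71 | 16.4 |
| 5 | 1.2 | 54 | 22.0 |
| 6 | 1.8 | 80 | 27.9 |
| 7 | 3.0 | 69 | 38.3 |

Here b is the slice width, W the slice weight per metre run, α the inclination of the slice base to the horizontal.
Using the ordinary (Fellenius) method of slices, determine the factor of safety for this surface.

FS = 3.69

Ordinary method of slices: FS = Σ[c'·Δl_i + (W_i cosα_i)·tanφ'] / Σ W_i sinα_i, with Δl_i = b_i / cosα_i.
Slice 1: Δl = 2.5/cos(-2.6°) = 2.503 m; N'_1 = 29·cos(-2.6°) = 29.0; c'Δl = 40.79; W sinα = -1.3
Slice 2: Δl = 1.8/cos5.2° = 1.807 m; N'_2 = 50·cos5.2° = 49.8; c'Δl = 29.46; W sinα = 4.5
Slice 3: Δl = 1.3/cos10.8° = 1.323 m; N'_3 = 47·cos10.8° = 46.2; c'Δl = 21.57; W sinα = 8.8
Slice 4: Δl = 1.7/cos16.4° = 1.772 m; N'_4 = 71·cos16.4° = 68.1; c'Δl = 28.89; W sinα = 20.0
Slice 5: Δl = 1.2/cos22.0° = 1.294 m; N'_5 = 54·cos22.0° = 50.1; c'Δl = 21.10; W sinα = 20.2
Slice 6: Δl = 1.8/cos27.9° = 2.037 m; N'_6 = 80·cos27.9° = 70.7; c'Δl = 33.20; W sinα = 37.4
Slice 7: Δl = 3.0/cos38.3° = 3.823 m; N'_7 = 69·cos38.3° = 54.1; c'Δl = 62.31; W sinα = 42.8
Σc'Δl = 237.3 kN/m; ΣN' = 368.0 kN/m; ΣW sinα = 132.5 kN/m
Resisting = 237.3 + 368.0·tan34.3° = 237.3 + 251.0 = 488.3 kN/m
FS = 488.3 / 132.5 = 3.686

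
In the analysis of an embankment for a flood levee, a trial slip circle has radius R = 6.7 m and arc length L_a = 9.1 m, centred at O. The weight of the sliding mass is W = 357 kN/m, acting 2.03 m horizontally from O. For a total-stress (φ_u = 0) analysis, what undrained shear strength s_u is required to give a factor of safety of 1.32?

s_u = 15.7 kPa

FS = s_u·L_a·R / (W·d), so s_u = FS·W·d / (L_a·R).
s_u = 1.32·357·2.03 / (9.10·6.7) = 956.6 / 60.97 = 15.69 kPa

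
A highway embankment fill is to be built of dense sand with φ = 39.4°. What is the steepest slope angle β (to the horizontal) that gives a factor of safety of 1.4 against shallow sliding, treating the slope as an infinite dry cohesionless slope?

β = 30.4°

For an infinite dry cohesionless slope FS = tanφ/tanβ, so tanβ = tanφ / FS.
tanβ = tan39.4° / 1.4 = 0.8214 / 1.4 = 0.5867
β = arctan(0.5867) = 30.40°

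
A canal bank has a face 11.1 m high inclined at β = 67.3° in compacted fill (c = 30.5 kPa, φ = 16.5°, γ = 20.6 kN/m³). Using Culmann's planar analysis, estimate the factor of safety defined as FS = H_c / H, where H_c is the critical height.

H_c = (4c/γ) · sinβ cosφ / [1 − cos(β − φ)]
    = (4·30.5/20.6) · sin67.3°·cos16.5° / [1 − cos50.8°]
    = 5.922 · 0.8845 / 0.3680 = 14.24 m
FS = H_c / H = 14.24 / 11.1 = 1.283

FS = 1.28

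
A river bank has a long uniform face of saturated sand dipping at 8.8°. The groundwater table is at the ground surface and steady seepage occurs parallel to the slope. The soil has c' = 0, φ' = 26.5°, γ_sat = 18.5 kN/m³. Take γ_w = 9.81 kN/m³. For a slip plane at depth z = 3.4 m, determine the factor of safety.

With seepage parallel to the slope and the water table at the surface, the effective normal stress on the slip plane uses the buoyant unit weight γ' = γ_sat − γ_w while the driving shear stress uses γ_sat:
FS = [c' + γ' z cos²β tanφ'] / [γ_sat z sinβ cosβ]
(For c' = 0 this reduces to FS = (γ'/γ_sat)·tanφ'/tanβ.)
γ' = 18.5 − 9.81 = 8.69 kN/m³
Numerator = 0.0 + 8.69·3.4·cos²8.8°·tan26.5° = 0.0 + 8.69·3.4·0.9766·0.4986 = 14.386 kPa
Denominator = 18.5·3.4·sin8.8°·cos8.8° = 18.5·3.4·0.1530·0.9882 = 9.510 kPa
FS = 14.386 / 9.510 = 1.513

FS = 1.51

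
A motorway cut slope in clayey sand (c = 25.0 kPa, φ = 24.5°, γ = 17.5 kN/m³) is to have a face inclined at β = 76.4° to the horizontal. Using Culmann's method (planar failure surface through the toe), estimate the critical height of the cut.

Culmann's analysis gives the critical failure plane at α_cr = (β + φ)/2 = (76.4 + 24.5)/2 = 50.5°, and the critical height
H_c = (4c/γ) · sinβ cosφ / [1 − cos(β − φ)]
    = (4·25.0/17.5) · sin76.4°·cos24.5° / [1 − cos(51.9°)]
    = 5.714 · 0.9720·0.9100 / [1 − 0.6170]
    = 5.714 · 0.8844 / 0.3830
    = 13.20 m

H_c = 13.20 m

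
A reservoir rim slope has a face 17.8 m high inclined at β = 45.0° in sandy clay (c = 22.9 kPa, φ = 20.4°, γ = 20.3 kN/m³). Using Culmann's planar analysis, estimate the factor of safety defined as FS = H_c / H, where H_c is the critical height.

FS = 1.85

H_c = (4c/γ) · sinβ cosφ / [1 − cos(β − φ)]
    = (4·22.9/20.3) · sin45.0°·cos20.4° / [1 − cos24.6°]
    = 4.512 · 0.6628 / 0.0908 = 32.95 m
FS = H_c / H = 32.95 / 17.8 = 1.851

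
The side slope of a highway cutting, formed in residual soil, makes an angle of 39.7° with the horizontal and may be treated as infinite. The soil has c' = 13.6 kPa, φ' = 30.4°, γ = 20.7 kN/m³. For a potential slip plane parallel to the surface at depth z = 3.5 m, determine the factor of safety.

For an infinite slope with a slip plane parallel to the surface (no pore pressure): FS = [c' + γz cos²β tanφ'] / [γz sinβ cosβ].
γz = 20.7·3.5 = 72.45 kN/m²
Numerator = 13.6 + 72.45·cos²39.7°·tan30.4° = 13.6 + 72.45·0.5920·0.5867 = 38.763 kPa
Denominator = 72.45·sin39.7°·cos39.7° = 72.45·0.6388·0.7694 = 35.607 kPa
FS = 38.763 / 35.607 = 1.089

FS = 1.09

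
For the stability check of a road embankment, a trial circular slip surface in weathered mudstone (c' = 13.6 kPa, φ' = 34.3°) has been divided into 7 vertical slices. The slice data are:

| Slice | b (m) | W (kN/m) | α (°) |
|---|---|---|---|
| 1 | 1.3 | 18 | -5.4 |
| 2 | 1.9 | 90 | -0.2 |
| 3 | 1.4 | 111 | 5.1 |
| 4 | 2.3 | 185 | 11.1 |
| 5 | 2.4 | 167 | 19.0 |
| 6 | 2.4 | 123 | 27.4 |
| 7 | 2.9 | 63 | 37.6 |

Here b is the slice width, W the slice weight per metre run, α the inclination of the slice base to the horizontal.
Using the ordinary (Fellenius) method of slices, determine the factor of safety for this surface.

FS = 3.65

Ordinary method of slices: FS = Σ[c'·Δl_i + (W_i cosα_i)·tanφ'] / Σ W_i sinα_i, with Δl_i = b_i / cosα_i.
Slice 1: Δl = 1.3/cos(-5.4°) = 1.306 m; N'_1 = 18·cos(-5.4°) = 17.9; c'Δl = 17.76; W sinα = -1.7
Slice 2: Δl = 1.9/cos(-0.2°) = 1.900 m; N'_2 = 90·cos(-0.2°) = 90.0; c'Δl = 25.84; W sinα = -0.3
Slice 3: Δl = 1.4/cos5.1° = 1.406 m; N'_3 = 111·cos5.1° = 110.6; c'Δl = 19.12; W sinα = 9.9
Slice 4: Δl = 2.3/cos11.1° = 2.344 m; N'_4 = 185·cos11.1° = 181.5; c'Δl = 31.88; W sinα = 35.6
Slice 5: Δl = 2.4/cos19.0° = 2.538 m; N'_5 = 167·cos19.0° = 157.9; c'Δl = 34.52; W sinα = 54.4
Slice 6: Δl = 2.4/cos27.4° = 2.703 m; N'_6 = 123·cos27.4° = 109.2; c'Δl = 36.76; W sinα = 56.6
Slice 7: Δl = 2.9/cos37.6° = 3.660 m; N'_7 = 63·cos37.6° = 49.9; c'Δl = 49.78; W sinα = 38.4
Σc'Δl = 215.7 kN/m; ΣN' = 717.0 kN/m; ΣW sinα = 192.9 kN/m
Resisting = 215.7 + 717.0·tan34.3° = 215.7 + 489.1 = 704.8 kN/m
FS = 704.8 / 192.9 = 3.654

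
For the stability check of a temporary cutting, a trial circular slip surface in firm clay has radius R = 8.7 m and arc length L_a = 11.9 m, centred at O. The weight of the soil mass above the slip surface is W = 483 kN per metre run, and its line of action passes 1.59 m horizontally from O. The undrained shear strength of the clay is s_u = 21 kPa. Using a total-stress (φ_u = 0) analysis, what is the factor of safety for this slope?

FS = 2.83

Taking moments about the centre O, the resisting moment is provided by the undrained shear strength acting along the arc:
M_R = s_u·L_a·R = 21·11.90·8.7 = 2174.1 kN·m/m
M_D = W·d = 483·1.59 = 768.0 kN·m/m
FS = M_R / M_D = 2174.1 / 768.0 = 2.831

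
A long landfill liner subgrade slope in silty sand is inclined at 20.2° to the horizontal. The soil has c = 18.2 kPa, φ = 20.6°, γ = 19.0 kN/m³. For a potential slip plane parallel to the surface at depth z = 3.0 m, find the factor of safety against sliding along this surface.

For an infinite slope with a slip plane parallel to the surface (no pore pressure): FS = [c + γz cos²β tanφ] / [γz sinβ cosβ].
γz = 19.0·3.0 = 57.00 kN/m²
Numerator = 18.2 + 57.00·cos²20.2°·tan20.6° = 18.2 + 57.00·0.8808·0.3759 = 37.070 kPa
Denominator = 57.00·sin20.2°·cos20.2° = 57.00·0.3453·0.9385 = 18.471 kPa
FS = 37.070 / 18.471 = 2.007

FS = 2.01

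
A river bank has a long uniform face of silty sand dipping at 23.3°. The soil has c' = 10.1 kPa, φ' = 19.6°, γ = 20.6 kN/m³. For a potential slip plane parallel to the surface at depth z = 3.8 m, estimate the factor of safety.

FS = 1.18

For an infinite slope with a slip plane parallel to the surface (no pore pressure): FS = [c' + γz cos²β tanφ'] / [γz sinβ cosβ].
γz = 20.6·3.8 = 78.28 kN/m²
Numerator = 10.1 + 78.28·cos²23.3°·tan19.6° = 10.1 + 78.28·0.8435·0.3561 = 33.613 kPa
Denominator = 78.28·sin23.3°·cos23.3° = 78.28·0.3955·0.9184 = 28.438 kPa
FS = 33.613 / 28.438 = 1.182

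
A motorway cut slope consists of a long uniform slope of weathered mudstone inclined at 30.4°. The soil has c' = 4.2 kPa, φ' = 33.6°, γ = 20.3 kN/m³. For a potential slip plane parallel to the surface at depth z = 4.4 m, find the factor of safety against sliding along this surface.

For an infinite slope with a slip plane parallel to the surface (no pore pressure): FS = [c' + γz cos²β tanφ'] / [γz sinβ cosβ].
γz = 20.3·4.4 = 89.32 kN/m²
Numerator = 4.2 + 89.32·cos²30.4°·tan33.6° = 4.2 + 89.32·0.7439·0.6644 = 48.348 kPa
Denominator = 89.32·sin30.4°·cos30.4° = 89.32·0.5060·0.8625 = 38.985 kPa
FS = 48.348 / 38.985 = 1.240

FS = 1.24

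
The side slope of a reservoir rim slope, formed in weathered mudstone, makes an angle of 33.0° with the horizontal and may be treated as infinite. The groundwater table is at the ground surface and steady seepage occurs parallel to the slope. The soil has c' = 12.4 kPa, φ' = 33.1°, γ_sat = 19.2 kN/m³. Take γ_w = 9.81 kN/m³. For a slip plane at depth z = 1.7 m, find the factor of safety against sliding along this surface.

With seepage parallel to the slope and the water table at the surface, the effective normal stress on the slip plane uses the buoyant unit weight γ' = γ_sat − γ_w while the driving shear stress uses γ_sat:
FS = [c' + γ' z cos²β tanφ'] / [γ_sat z sinβ cosβ]
γ' = 19.2 − 9.81 = 9.39 kN/m³
Numerator = 12.4 + 9.39·1.7·cos²33.0°·tan33.1° = 12.4 + 9.39·1.7·0.7034·0.6519 = 19.719 kPa
Denominator = 19.2·1.7·sin33.0°·cos33.0° = 19.2·1.7·0.5446·0.8387 = 14.909 kPa
FS = 19.719 / 14.909 = 1.323

FS = 1.32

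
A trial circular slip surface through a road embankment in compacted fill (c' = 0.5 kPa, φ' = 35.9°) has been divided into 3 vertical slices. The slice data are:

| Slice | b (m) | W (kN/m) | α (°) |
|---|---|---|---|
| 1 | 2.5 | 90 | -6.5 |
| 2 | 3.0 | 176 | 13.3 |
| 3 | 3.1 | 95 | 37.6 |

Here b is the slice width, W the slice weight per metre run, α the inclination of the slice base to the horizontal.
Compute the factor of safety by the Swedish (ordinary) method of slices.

Ordinary method of slices: FS = Σ[c'·Δl_i + (W_i cosα_i)·tanφ'] / Σ W_i sinα_i, with Δl_i = b_i / cosα_i.
Slice 1: Δl = 2.5/cos(-6.5°) = 2.516 m; N'_1 = 90·cos(-6.5°) = 89.4; c'Δl = 1.26; W sinα = -10.2
Slice 2: Δl = 3.0/cos13.3° = 3.083 m; N'_2 = 176·cos13.3° = 171.3; c'Δl = 1.54; W sinα = 40.5
Slice 3: Δl = 3.1/cos37.6° = 3.913 m; N'_3 = 95·cos37.6° = 75.3; c'Δl = 1.96; W sinα = 58.0
Σc'Δl = 4.8 kN/m; ΣN' = 336.0 kN/m; ΣW sinα = 88.3 kN/m
Resisting = 4.8 + 336.0·tan35.9° = 4.8 + 243.2 = 248.0 kN/m
FS = 248.0 / 88.3 = 2.809

FS = 2.81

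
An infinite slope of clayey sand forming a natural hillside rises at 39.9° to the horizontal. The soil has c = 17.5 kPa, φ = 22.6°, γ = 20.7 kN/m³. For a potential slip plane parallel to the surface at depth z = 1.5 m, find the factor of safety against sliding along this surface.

For an infinite slope with a slip plane parallel to the surface (no pore pressure): FS = [c + γz cos²β tanφ] / [γz sinβ cosβ].
γz = 20.7·1.5 = 31.05 kN/m²
Numerator = 17.5 + 31.05·cos²39.9°·tan22.6° = 17.5 + 31.05·0.5885·0.4163 = 25.107 kPa
Denominator = 31.05·sin39.9°·cos39.9° = 31.05·0.6414·0.7672 = 15.280 kPa
FS = 25.107 / 15.280 = 1.643

FS = 1.64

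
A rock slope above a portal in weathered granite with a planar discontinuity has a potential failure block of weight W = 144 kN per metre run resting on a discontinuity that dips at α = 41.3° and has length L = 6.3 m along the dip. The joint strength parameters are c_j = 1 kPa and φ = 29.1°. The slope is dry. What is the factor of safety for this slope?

FS = 0.70

Resolving the block weight along and normal to the plane and applying the Mohr–Coulomb strength on the joint:
N' = W cosα = 144·cos41.3° = 108.2 kN/m
Driving force T = W sinα = 144·sin41.3° = 95.0 kN/m
Resisting force R = c_j·L + N'·tanφ = 1·6.3 + 108.2·tan29.1° = 6.3 + 60.2 = 66.5 kN/m
FS = R / T = 66.5 / 95.0 = 0.700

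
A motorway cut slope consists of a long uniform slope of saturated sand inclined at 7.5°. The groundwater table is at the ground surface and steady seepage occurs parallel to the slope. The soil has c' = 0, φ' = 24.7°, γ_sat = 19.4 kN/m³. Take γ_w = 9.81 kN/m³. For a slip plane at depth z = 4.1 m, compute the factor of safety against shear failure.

With seepage parallel to the slope and the water table at the surface, the effective normal stress on the slip plane uses the buoyant unit weight γ' = γ_sat − γ_w while the driving shear stress uses γ_sat:
FS = [c' + γ' z cos²β tanφ'] / [γ_sat z sinβ cosβ]
(For c' = 0 this reduces to FS = (γ'/γ_sat)·tanφ'/tanβ.)
γ' = 19.4 − 9.81 = 9.59 kN/m³
Numerator = 0.0 + 9.59·4.1·cos²7.5°·tan24.7° = 0.0 + 9.59·4.1·0.9830·0.4599 = 17.777 kPa
Denominator = 19.4·4.1·sin7.5°·cos7.5° = 19.4·4.1·0.1305·0.9914 = 10.293 kPa
FS = 17.777 / 10.293 = 1.727

FS = 1.73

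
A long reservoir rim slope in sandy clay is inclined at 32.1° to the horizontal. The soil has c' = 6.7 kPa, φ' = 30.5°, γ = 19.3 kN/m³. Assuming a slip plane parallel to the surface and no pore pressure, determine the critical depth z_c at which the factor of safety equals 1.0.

z_c = 12.65 m

Setting FS = 1.00 in FS = [c' + γz cos²β tanφ'] / [γz sinβ cosβ] and solving for z:
z = c' / [γ cosβ (FS·sinβ − cosβ·tanφ')]
  = 6.7 / [19.3·cos32.1°·(1.00·sin32.1° − cos32.1°·tan30.5°)]
  = 6.7 / [19.3·0.8471·(1.00·0.5314 − 0.8471·0.5890)]
  = 6.7 / 0.5298 = 12.646 m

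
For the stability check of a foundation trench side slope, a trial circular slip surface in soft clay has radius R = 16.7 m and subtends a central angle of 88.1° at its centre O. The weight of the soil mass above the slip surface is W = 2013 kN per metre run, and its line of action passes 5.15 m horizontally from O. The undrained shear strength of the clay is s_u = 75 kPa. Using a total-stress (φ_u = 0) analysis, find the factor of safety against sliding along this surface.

FS = 3.10

Taking moments about the centre O, the resisting moment is provided by the undrained shear strength acting along the arc:
Arc length L_a = R·θ = 16.7·(88.1°·π/180) = 16.7·1.5376 = 25.68 m
M_R = s_u·L_a·R = 75·25.68·16.7 = 32162.3 kN·m/m
M_D = W·d = 2013·5.15 = 10367.0 kN·m/m
FS = M_R / M_D = 32162.3 / 10367.0 = 3.102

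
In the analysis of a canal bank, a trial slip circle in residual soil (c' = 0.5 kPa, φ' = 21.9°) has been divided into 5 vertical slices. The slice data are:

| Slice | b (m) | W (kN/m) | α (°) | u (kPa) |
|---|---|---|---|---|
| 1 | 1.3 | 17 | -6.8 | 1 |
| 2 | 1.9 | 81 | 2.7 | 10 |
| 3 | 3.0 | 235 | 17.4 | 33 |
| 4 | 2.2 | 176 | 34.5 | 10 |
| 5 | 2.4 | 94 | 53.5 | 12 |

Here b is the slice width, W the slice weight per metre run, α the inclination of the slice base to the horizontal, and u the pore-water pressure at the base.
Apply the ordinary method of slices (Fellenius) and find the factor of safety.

Ordinary method of slices: FS = Σ[c'·Δl_i + (W_i cosα_i − u_i·Δl_i)·tanφ'] / Σ W_i sinα_i, with Δl_i = b_i / cosα_i.
Slice 1: Δl = 1.3/cos(-6.8°) = 1.309 m; N'_1 = 17·cos(-6.8°) − 1·1.309 = 15.6; c'Δl = 0.65; W sinα = -2.0
Slice 2: Δl = 1.9/cos2.7° = 1.902 m; N'_2 = 81·cos2.7° − 10·1.902 = 61.9; c'Δl = 0.95; W sinα = 3.8
Slice 3: Δl = 3.0/cos17.4° = 3.144 m; N'_3 = 235·cos17.4° − 33·3.144 = 120.5; c'Δl = 1.57; W sinα = 70.3
Slice 4: Δl = 2.2/cos34.5° = 2.669 m; N'_4 = 176·cos34.5° − 10·2.669 = 118.4; c'Δl = 1.33; W sinα = 99.7
Slice 5: Δl = 2.4/cos53.5° = 4.035 m; N'_5 = 94·cos53.5° − 12·4.035 = 7.5; c'Δl = 2.02; W sinα = 75.6
Σc'Δl = 6.5 kN/m; ΣN' = 323.8 kN/m; ΣW sinα = 247.3 kN/m
Resisting = 6.5 + 323.8·tan21.9° = 6.5 + 130.2 = 136.7 kN/m
FS = 136.7 / 247.3 = 0.553

FS = 0.55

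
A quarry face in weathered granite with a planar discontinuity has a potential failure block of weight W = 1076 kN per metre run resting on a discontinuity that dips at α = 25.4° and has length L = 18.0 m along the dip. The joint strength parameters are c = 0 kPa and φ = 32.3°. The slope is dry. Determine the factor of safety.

Resolving the block weight along and normal to the plane and applying the Mohr–Coulomb strength on the joint:
N' = W cosα = 1076·cos25.4° = 972.0 kN/m
Driving force T = W sinα = 1076·sin25.4° = 461.5 kN/m
Resisting force R = c·L + N'·tanφ = 0·18.0 + 972.0·tan32.3° = 0.0 + 614.5 = 614.5 kN/m
FS = R / T = 614.5 / 461.5 = 1.331

FS = 1.33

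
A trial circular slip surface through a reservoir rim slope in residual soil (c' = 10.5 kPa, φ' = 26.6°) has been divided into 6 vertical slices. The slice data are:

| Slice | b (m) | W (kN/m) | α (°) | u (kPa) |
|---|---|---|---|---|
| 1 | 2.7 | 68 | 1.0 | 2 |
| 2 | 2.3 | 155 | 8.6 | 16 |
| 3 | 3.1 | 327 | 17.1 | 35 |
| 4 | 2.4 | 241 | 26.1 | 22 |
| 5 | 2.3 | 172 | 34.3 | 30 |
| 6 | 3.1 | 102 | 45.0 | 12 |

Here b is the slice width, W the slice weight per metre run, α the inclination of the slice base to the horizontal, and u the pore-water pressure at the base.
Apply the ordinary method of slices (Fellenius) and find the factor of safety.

FS = 1.26

Ordinary method of slices: FS = Σ[c'·Δl_i + (W_i cosα_i − u_i·Δl_i)·tanφ'] / Σ W_i sinα_i, with Δl_i = b_i / cosα_i.
Slice 1: Δl = 2.7/cos1.0° = 2.700 m; N'_1 = 68·cos1.0° − 2·2.700 = 62.6; c'Δl = 28.35; W sinα = 1.2
Slice 2: Δl = 2.3/cos8.6° = 2.326 m; N'_2 = 155·cos8.6° − 16·2.326 = 116.0; c'Δl = 24.42; W sinα = 23.2
Slice 3: Δl = 3.1/cos17.1° = 3.243 m; N'_3 = 327·cos17.1° − 35·3.243 = 199.0; c'Δl = 34.06; W sinα = 96.2
Slice 4: Δl = 2.4/cos26.1° = 2.673 m; N'_4 = 241·cos26.1° − 22·2.673 = 157.6; c'Δl = 28.06; W sinα = 106.0
Slice 5: Δl = 2.3/cos34.3° = 2.784 m; N'_5 = 172·cos34.3° − 30·2.784 = 58.6; c'Δl = 29.23; W sinα = 96.9
Slice 6: Δl = 3.1/cos45.0° = 4.384 m; N'_6 = 102·cos45.0° − 12·4.384 = 19.5; c'Δl = 46.03; W sinα = 72.1
Σc'Δl = 190.2 kN/m; ΣN' = 613.4 kN/m; ΣW sinα = 395.6 kN/m
Resisting = 190.2 + 613.4·tan26.6° = 190.2 + 307.1 = 497.3 kN/m
FS = 497.3 / 395.6 = 1.257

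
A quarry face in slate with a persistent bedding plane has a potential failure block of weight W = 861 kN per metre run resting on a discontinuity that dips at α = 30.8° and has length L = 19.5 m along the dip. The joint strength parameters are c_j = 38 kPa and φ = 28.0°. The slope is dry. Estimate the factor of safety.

FS = 2.57

Resolving the block weight along and normal to the plane and applying the Mohr–Coulomb strength on the joint:
N' = W cosα = 861·cos30.8° = 739.6 kN/m
Driving force T = W sinα = 861·sin30.8° = 440.9 kN/m
Resisting force R = c_j·L + N'·tanφ = 38·19.5 + 739.6·tan28.0° = 741.0 + 393.2 = 1134.2 kN/m
FS = R / T = 1134.2 / 440.9 = 2.573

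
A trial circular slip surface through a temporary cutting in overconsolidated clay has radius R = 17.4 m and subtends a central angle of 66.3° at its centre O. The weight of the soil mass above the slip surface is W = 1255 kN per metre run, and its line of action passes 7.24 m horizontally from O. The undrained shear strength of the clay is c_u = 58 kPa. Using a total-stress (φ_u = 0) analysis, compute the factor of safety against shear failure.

Taking moments about the centre O, the resisting moment is provided by the undrained shear strength acting along the arc:
Arc length L_a = R·θ = 17.4·(66.3°·π/180) = 17.4·1.1572 = 20.13 m
M_R = c_u·L_a·R = 58·20.13·17.4 = 20319.7 kN·m/m
M_D = W·d = 1255·7.24 = 9086.2 kN·m/m
FS = M_R / M_D = 20319.7 / 9086.2 = 2.236

FS = 2.24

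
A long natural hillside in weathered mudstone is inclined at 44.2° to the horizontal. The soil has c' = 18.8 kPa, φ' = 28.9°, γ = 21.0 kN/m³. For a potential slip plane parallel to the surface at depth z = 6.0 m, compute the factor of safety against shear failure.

For an infinite slope with a slip plane parallel to the surface (no pore pressure): FS = [c' + γz cos²β tanφ'] / [γz sinβ cosβ].
γz = 21.0·6.0 = 126.00 kN/m²
Numerator = 18.8 + 126.00·cos²44.2°·tan28.9° = 18.8 + 126.00·0.5140·0.5520 = 54.549 kPa
Denominator = 126.00·sin44.2°·cos44.2° = 126.00·0.6972·0.7169 = 62.975 kPa
FS = 54.549 / 62.975 = 0.866

FS = 0.87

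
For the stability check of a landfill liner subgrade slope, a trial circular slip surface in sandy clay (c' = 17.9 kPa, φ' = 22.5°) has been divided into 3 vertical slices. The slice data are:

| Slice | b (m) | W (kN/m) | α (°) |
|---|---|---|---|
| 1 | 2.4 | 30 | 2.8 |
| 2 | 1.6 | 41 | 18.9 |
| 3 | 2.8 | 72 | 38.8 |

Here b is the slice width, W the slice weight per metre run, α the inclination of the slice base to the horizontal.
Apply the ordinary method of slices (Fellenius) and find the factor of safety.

Ordinary method of slices: FS = Σ[c'·Δl_i + (W_i cosα_i)·tanφ'] / Σ W_i sinα_i, with Δl_i = b_i / cosα_i.
Slice 1: Δl = 2.4/cos2.8° = 2.403 m; N'_1 = 30·cos2.8° = 30.0; c'Δl = 43.01; W sinα = 1.5
Slice 2: Δl = 1.6/cos18.9° = 1.691 m; N'_2 = 41·cos18.9° = 38.8; c'Δl = 30.27; W sinα = 13.3
Slice 3: Δl = 2.8/cos38.8° = 3.593 m; N'_3 = 72·cos38.8° = 56.1; c'Δl = 64.31; W sinα = 45.1
Σc'Δl = 137.6 kN/m; ΣN' = 124.9 kN/m; ΣW sinα = 59.9 kN/m
Resisting = 137.6 + 124.9·tan22.5° = 137.6 + 51.7 = 189.3 kN/m
FS = 189.3 / 59.9 = 3.163

FS = 3.16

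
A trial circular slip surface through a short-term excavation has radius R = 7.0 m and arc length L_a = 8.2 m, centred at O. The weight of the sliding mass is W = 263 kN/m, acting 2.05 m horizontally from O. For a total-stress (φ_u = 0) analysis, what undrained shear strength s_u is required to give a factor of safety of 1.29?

s_u = 12.1 kPa

FS = s_u·L_a·R / (W·d), so s_u = FS·W·d / (L_a·R).
s_u = 1.29·263·2.05 / (8.20·7.0) = 695.5 / 57.40 = 12.12 kPa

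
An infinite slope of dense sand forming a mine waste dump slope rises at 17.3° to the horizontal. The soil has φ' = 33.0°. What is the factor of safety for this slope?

For a dry cohesionless infinite slope the factor of safety is FS = tanφ' / tanβ.
FS = tan33.0° / tan17.3° = 0.6494 / 0.3115 = 2.085

FS = 2.09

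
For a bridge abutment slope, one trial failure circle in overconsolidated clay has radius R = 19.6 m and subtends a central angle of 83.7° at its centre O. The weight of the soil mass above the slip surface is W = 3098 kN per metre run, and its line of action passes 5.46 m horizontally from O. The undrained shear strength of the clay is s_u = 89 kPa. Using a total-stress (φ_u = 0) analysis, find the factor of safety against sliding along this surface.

Taking moments about the centre O, the resisting moment is provided by the undrained shear strength acting along the arc:
Arc length L_a = R·θ = 19.6·(83.7°·π/180) = 19.6·1.4608 = 28.63 m
M_R = s_u·L_a·R = 89·28.63·19.6 = 49946.5 kN·m/m
M_D = W·d = 3098·5.46 = 16915.1 kN·m/m
FS = M_R / M_D = 49946.5 / 16915.1 = 2.953

FS = 2.95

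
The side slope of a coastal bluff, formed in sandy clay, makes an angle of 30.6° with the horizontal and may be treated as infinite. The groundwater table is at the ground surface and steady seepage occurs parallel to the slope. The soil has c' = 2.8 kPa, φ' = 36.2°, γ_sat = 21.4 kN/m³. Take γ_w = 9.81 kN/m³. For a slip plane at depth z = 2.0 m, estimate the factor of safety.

With seepage parallel to the slope and the water table at the surface, the effective normal stress on the slip plane uses the buoyant unit weight γ' = γ_sat − γ_w while the driving shear stress uses γ_sat:
FS = [c' + γ' z cos²β tanφ'] / [γ_sat z sinβ cosβ]
γ' = 21.4 − 9.81 = 11.59 kN/m³
Numerator = 2.8 + 11.59·2.0·cos²30.6°·tan36.2° = 2.8 + 11.59·2.0·0.7409·0.7319 = 15.369 kPa
Denominator = 21.4·2.0·sin30.6°·cos30.6° = 21.4·2.0·0.5090·0.8607 = 18.753 kPa
FS = 15.369 / 18.753 = 0.820

FS = 0.82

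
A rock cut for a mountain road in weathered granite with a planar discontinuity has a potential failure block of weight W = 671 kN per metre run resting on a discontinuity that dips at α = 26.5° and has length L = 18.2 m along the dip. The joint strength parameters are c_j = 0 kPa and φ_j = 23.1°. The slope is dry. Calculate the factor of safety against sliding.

Resolving the block weight along and normal to the plane and applying the Mohr–Coulomb strength on the joint:
N' = W cosα = 671·cos26.5° = 600.5 kN/m
Driving force T = W sinα = 671·sin26.5° = 299.4 kN/m
Resisting force R = c_j·L + N'·tanφ_j = 0·18.2 + 600.5·tan23.1° = 0.0 + 256.1 = 256.1 kN/m
FS = R / T = 256.1 / 299.4 = 0.855

FS = 0.86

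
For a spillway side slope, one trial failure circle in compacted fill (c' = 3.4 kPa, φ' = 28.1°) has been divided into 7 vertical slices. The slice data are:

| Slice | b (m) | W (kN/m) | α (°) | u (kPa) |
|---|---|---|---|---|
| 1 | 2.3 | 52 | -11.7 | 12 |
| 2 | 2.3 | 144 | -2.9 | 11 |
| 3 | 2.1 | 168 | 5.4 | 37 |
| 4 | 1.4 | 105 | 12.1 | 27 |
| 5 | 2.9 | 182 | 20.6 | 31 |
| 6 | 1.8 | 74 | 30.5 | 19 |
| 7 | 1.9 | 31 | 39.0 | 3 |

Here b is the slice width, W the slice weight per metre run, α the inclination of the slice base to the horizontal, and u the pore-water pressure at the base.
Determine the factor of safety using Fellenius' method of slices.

FS = 1.93

Ordinary method of slices: FS = Σ[c'·Δl_i + (W_i cosα_i − u_i·Δl_i)·tanφ'] / Σ W_i sinα_i, with Δl_i = b_i / cosα_i.
Slice 1: Δl = 2.3/cos(-11.7°) = 2.349 m; N'_1 = 52·cos(-11.7°) − 12·2.349 = 22.7; c'Δl = 7.99; W sinα = -10.5
Slice 2: Δl = 2.3/cos(-2.9°) = 2.303 m; N'_2 = 144·cos(-2.9°) − 11·2.303 = 118.5; c'Δl = 7.83; W sinα = -7.3
Slice 3: Δl = 2.1/cos5.4° = 2.109 m; N'_3 = 168·cos5.4° − 37·2.109 = 89.2; c'Δl = 7.17; W sinα = 15.8
Slice 4: Δl = 1.4/cos12.1° = 1.432 m; N'_4 = 105·cos12.1° − 27·1.432 = 64.0; c'Δl = 4.87; W sinα = 22.0
Slice 5: Δl = 2.9/cos20.6° = 3.098 m; N'_5 = 182·cos20.6° − 31·3.098 = 74.3; c'Δl = 10.53; W sinα = 64.0
Slice 6: Δl = 1.8/cos30.5° = 2.089 m; N'_6 = 74·cos30.5° − 19·2.089 = 24.1; c'Δl = 7.10; W sinα = 37.6
Slice 7: Δl = 1.9/cos39.0° = 2.445 m; N'_7 = 31·cos39.0° − 3·2.445 = 16.8; c'Δl = 8.31; W sinα = 19.5
Σc'Δl = 53.8 kN/m; ΣN' = 409.6 kN/m; ΣW sinα = 141.1 kN/m
Resisting = 53.8 + 409.6·tan28.1° = 53.8 + 218.7 = 272.5 kN/m
FS = 272.5 / 141.1 = 1.931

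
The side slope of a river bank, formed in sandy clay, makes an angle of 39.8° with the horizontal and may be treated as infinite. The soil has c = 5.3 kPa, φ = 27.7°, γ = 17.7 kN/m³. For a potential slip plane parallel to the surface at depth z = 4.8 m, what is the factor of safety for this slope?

FS = 0.76

For an infinite slope with a slip plane parallel to the surface (no pore pressure): FS = [c + γz cos²β tanφ] / [γz sinβ cosβ].
γz = 17.7·4.8 = 84.96 kN/m²
Numerator = 5.3 + 84.96·cos²39.8°·tan27.7° = 5.3 + 84.96·0.5903·0.5250 = 31.629 kPa
Denominator = 84.96·sin39.8°·cos39.8° = 84.96·0.6401·0.7683 = 41.782 kPa
FS = 31.629 / 41.782 = 0.757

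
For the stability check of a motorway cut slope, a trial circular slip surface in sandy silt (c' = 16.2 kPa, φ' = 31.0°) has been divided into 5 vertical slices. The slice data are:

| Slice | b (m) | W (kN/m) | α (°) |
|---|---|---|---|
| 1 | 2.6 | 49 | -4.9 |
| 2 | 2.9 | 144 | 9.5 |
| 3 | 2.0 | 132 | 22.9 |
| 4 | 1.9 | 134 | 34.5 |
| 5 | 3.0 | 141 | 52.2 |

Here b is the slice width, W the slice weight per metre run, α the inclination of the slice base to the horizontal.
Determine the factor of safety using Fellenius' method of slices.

Ordinary method of slices: FS = Σ[c'·Δl_i + (W_i cosα_i)·tanφ'] / Σ W_i sinα_i, with Δl_i = b_i / cosα_i.
Slice 1: Δl = 2.6/cos(-4.9°) = 2.610 m; N'_1 = 49·cos(-4.9°) = 48.8; c'Δl = 42.27; W sinα = -4.2
Slice 2: Δl = 2.9/cos9.5° = 2.940 m; N'_2 = 144·cos9.5° = 142.0; c'Δl = 47.63; W sinα = 23.8
Slice 3: Δl = 2.0/cos22.9° = 2.171 m; N'_3 = 132·cos22.9° = 121.6; c'Δl = 35.17; W sinα = 51.4
Slice 4: Δl = 1.9/cos34.5° = 2.305 m; N'_4 = 134·cos34.5° = 110.4; c'Δl = 37.35; W sinα = 75.9
Slice 5: Δl = 3.0/cos52.2° = 4.895 m; N'_5 = 141·cos52.2° = 86.4; c'Δl = 79.29; W sinα = 111.4
Σc'Δl = 241.7 kN/m; ΣN' = 509.3 kN/m; ΣW sinα = 258.3 kN/m
Resisting = 241.7 + 509.3·tan31.0° = 241.7 + 306.0 = 547.7 kN/m
FS = 547.7 / 258.3 = 2.121

FS = 2.12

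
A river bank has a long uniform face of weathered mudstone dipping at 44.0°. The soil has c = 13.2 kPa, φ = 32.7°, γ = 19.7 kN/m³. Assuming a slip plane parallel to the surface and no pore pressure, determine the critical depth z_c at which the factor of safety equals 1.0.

Setting FS = 1.00 in FS = [c + γz cos²β tanφ] / [γz sinβ cosβ] and solving for z:
z = c / [γ cosβ (FS·sinβ − cosβ·tanφ)]
  = 13.2 / [19.7·cos44.0°·(1.00·sin44.0° − cos44.0°·tan32.7°)]
  = 13.2 / [19.7·0.7193·(1.00·0.6947 − 0.7193·0.6420)]
  = 13.2 / 3.2997 = 4.000 m

z_c = 4.00 m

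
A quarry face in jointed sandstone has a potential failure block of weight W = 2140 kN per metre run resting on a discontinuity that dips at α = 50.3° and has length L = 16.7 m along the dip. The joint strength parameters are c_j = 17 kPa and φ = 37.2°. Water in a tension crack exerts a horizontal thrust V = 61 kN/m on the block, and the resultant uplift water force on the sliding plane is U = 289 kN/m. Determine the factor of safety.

FS = 0.63

Resolving the block weight along and normal to the plane and applying the Mohr–Coulomb strength on the joint:
N' = W cosα − U − V sinα = 2140·cos50.3° − 289 − 61·sin50.3° = 1031.0 kN/m
Driving force T = W sinα + V cosα = 2140·sin50.3° + 61·cos50.3° = 1685.5 kN/m
Resisting force R = c_j·L + N'·tanφ = 17·16.7 + 1031.0·tan37.2° = 283.9 + 782.6 = 1066.5 kN/m
FS = R / T = 1066.5 / 1685.5 = 0.633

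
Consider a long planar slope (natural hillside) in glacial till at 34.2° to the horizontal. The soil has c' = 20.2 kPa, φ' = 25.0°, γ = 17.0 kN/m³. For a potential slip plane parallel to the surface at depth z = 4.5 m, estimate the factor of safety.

FS = 1.25

For an infinite slope with a slip plane parallel to the surface (no pore pressure): FS = [c' + γz cos²β tanφ'] / [γz sinβ cosβ].
γz = 17.0·4.5 = 76.50 kN/m²
Numerator = 20.2 + 76.50·cos²34.2°·tan25.0° = 20.2 + 76.50·0.6841·0.4663 = 44.602 kPa
Denominator = 76.50·sin34.2°·cos34.2° = 76.50·0.5621·0.8271 = 35.564 kPa
FS = 44.602 / 35.564 = 1.254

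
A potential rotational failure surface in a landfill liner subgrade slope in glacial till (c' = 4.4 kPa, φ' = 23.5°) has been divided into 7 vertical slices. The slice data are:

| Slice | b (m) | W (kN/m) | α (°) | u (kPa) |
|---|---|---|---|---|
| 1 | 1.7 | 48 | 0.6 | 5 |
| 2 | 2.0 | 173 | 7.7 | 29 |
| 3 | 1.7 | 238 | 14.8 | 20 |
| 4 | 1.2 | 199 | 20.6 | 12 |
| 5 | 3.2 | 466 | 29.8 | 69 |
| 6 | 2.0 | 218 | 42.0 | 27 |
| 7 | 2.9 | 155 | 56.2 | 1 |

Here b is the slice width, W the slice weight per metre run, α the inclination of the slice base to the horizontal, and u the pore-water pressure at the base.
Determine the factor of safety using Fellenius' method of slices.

Ordinary method of slices: FS = Σ[c'·Δl_i + (W_i cosα_i − u_i·Δl_i)·tanφ'] / Σ W_i sinα_i, with Δl_i = b_i / cosα_i.
Slice 1: Δl = 1.7/cos0.6° = 1.700 m; N'_1 = 48·cos0.6° − 5·1.700 = 39.5; c'Δl = 7.48; W sinα = 0.5
Slice 2: Δl = 2.0/cos7.7° = 2.018 m; N'_2 = 173·cos7.7° − 29·2.018 = 112.9; c'Δl = 8.88; W sinα = 23.2
Slice 3: Δl = 1.7/cos14.8° = 1.758 m; N'_3 = 238·cos14.8° − 20·1.758 = 194.9; c'Δl = 7.74; W sinα = 60.8
Slice 4: Δl = 1.2/cos20.6° = 1.282 m; N'_4 = 199·cos20.6° − 12·1.282 = 170.9; c'Δl = 5.64; W sinα = 70.0
Slice 5: Δl = 3.2/cos29.8° = 3.688 m; N'_5 = 466·cos29.8° − 69·3.688 = 149.9; c'Δl = 16.23; W sinα = 231.6
Slice 6: Δl = 2.0/cos42.0° = 2.691 m; N'_6 = 218·cos42.0° − 27·2.691 = 89.3; c'Δl = 11.84; W sinα = 145.9
Slice 7: Δl = 2.9/cos56.2° = 5.213 m; N'_7 = 155·cos56.2° − 1·5.213 = 81.0; c'Δl = 22.94; W sinα = 128.8
Σc'Δl = 80.7 kN/m; ΣN' = 838.5 kN/m; ΣW sinα = 660.8 kN/m
Resisting = 80.7 + 838.5·tan23.5° = 80.7 + 364.6 = 445.3 kN/m
FS = 445.3 / 660.8 = 0.674

FS = 0.67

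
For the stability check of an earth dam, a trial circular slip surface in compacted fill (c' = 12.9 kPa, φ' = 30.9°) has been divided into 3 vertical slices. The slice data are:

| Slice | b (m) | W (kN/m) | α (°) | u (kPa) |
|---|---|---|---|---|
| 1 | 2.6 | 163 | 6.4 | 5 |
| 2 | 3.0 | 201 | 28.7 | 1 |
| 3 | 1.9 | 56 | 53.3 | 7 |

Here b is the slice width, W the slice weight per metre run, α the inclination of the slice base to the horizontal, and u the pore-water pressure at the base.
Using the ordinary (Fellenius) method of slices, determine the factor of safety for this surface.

FS = 1.99

Ordinary method of slices: FS = Σ[c'·Δl_i + (W_i cosα_i − u_i·Δl_i)·tanφ'] / Σ W_i sinα_i, with Δl_i = b_i / cosα_i.
Slice 1: Δl = 2.6/cos6.4° = 2.616 m; N'_1 = 163·cos6.4° − 5·2.616 = 148.9; c'Δl = 33.75; W sinα = 18.2
Slice 2: Δl = 3.0/cos28.7° = 3.420 m; N'_2 = 201·cos28.7° − 1·3.420 = 172.9; c'Δl = 44.12; W sinα = 96.5
Slice 3: Δl = 1.9/cos53.3° = 3.179 m; N'_3 = 56·cos53.3° − 7·3.179 = 11.2; c'Δl = 41.01; W sinα = 44.9
Σc'Δl = 118.9 kN/m; ΣN' = 333.0 kN/m; ΣW sinα = 159.6 kN/m
Resisting = 118.9 + 333.0·tan30.9° = 118.9 + 199.3 = 318.2 kN/m
FS = 318.2 / 159.6 = 1.994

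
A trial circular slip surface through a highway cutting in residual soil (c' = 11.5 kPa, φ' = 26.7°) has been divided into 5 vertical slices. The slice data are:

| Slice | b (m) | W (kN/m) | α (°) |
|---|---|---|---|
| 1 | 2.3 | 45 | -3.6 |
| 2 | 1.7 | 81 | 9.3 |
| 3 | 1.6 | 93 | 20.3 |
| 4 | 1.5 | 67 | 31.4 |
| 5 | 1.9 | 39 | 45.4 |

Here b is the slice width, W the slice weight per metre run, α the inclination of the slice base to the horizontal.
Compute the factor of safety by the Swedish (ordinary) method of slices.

Ordinary method of slices: FS = Σ[c'·Δl_i + (W_i cosα_i)·tanφ'] / Σ W_i sinα_i, with Δl_i = b_i / cosα_i.
Slice 1: Δl = 2.3/cos(-3.6°) = 2.305 m; N'_1 = 45·cos(-3.6°) = 44.9; c'Δl = 26.50; W sinα = -2.8
Slice 2: Δl = 1.7/cos9.3° = 1.723 m; N'_2 = 81·cos9.3° = 79.9; c'Δl = 19.81; W sinα = 13.1
Slice 3: Δl = 1.6/cos20.3° = 1.706 m; N'_3 = 93·cos20.3° = 87.2; c'Δl = 19.62; W sinα = 32.3
Slice 4: Δl = 1.5/cos31.4° = 1.757 m; N'_4 = 67·cos31.4° = 57.2; c'Δl = 20.21; W sinα = 34.9
Slice 5: Δl = 1.9/cos45.4° = 2.706 m; N'_5 = 39·cos45.4° = 27.4; c'Δl = 31.12; W sinα = 27.8
Σc'Δl = 117.3 kN/m; ΣN' = 296.6 kN/m; ΣW sinα = 105.2 kN/m
Resisting = 117.3 + 296.6·tan26.7° = 117.3 + 149.2 = 266.5 kN/m
FS = 266.5 / 105.2 = 2.533

FS = 2.53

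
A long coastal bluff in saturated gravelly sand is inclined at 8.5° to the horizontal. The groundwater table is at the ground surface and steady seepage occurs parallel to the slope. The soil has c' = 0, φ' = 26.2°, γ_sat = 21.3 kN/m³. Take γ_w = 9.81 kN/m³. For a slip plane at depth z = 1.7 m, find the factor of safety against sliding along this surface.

FS = 1.78

With seepage parallel to the slope and the water table at the surface, the effective normal stress on the slip plane uses the buoyant unit weight γ' = γ_sat − γ_w while the driving shear stress uses γ_sat:
FS = [c' + γ' z cos²β tanφ'] / [γ_sat z sinβ cosβ]
(For c' = 0 this reduces to FS = (γ'/γ_sat)·tanφ'/tanβ.)
γ' = 21.3 − 9.81 = 11.49 kN/m³
Numerator = 0.0 + 11.49·1.7·cos²8.5°·tan26.2° = 0.0 + 11.49·1.7·0.9782·0.4921 = 9.401 kPa
Denominator = 21.3·1.7·sin8.5°·cos8.5° = 21.3·1.7·0.1478·0.9890 = 5.293 kPa
FS = 9.401 / 5.293 = 1.776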